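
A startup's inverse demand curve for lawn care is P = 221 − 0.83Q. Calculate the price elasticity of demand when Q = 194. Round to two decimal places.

-0.37

At Q = 194, P = 221 − 0.83(194) = 59.98.
dP/dQ = −0.83, so dQ/dP = 1/(−0.83) = -1.205.
ε = (dQ/dP)(P/Q) = (-1.205)(59.98/194).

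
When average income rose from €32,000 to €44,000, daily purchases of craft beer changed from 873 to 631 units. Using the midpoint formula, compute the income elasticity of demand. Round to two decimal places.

-1.02

ΔQ = -242, ΔI = 12000. Midpoints: Ī = 38,000, Q̄ = 752.0.
ε_I = (ΔQ/ΔI)(Ī/Q̄) = (-242/12000)(38000/752.0).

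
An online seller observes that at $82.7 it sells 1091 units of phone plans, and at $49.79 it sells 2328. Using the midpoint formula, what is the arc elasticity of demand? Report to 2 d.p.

-1.46

ΔQ = 2328 − 1091 = 1237; ΔP = 49.79 − 82.7 = -32.91.
Midpoints: P̄ = 66.25, Q̄ = 1709.5.
ε = (ΔQ/ΔP)(P̄/Q̄) = (1237/-32.91)(66.25/1709.5).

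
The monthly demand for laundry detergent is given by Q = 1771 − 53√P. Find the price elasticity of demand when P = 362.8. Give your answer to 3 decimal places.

At P = 362.8, Q = 761.493.
dQ/dP = −53/(2√P) = -1.391.
ε = (dQ/dP)(P/Q) = (-1.391)(362.8/761.493).
|ε| < 1, so demand is inelastic at this price.

-0.663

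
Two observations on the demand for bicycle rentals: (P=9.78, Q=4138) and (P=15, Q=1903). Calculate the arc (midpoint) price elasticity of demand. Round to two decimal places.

ΔQ = 1903 − 4138 = -2235; ΔP = 15 − 9.78 = 5.22.
Midpoints: P̄ = 12.39, Q̄ = 3020.5.
ε = (ΔQ/ΔP)(P̄/Q̄) = (-2235/5.22)(12.39/3020.5).

-1.76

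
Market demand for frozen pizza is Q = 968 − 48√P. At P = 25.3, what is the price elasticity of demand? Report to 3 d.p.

-0.166

At P = 25.3, Q = 726.564.
dQ/dP = −48/(2√P) = -4.771.
ε = (dQ/dP)(P/Q) = (-4.771)(25.3/726.564).
|ε| < 1, so demand is inelastic at this price.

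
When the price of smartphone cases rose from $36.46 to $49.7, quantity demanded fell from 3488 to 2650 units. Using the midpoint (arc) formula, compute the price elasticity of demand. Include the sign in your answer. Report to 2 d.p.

ΔQ = 2650 − 3488 = -838; ΔP = 49.7 − 36.46 = 13.24.
Midpoints: P̄ = 43.08, Q̄ = 3069.0.
ε = (ΔQ/ΔP)(P̄/Q̄) = (-838/13.24)(43.08/3069.0).

-0.89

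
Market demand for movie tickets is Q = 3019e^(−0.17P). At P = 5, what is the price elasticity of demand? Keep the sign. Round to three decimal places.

At P = 5, Q = 1290.366.
dQ/dP = −0.17·3019e^(−0.17P) = −0.17Q = -219.362.
ε = (dQ/dP)(P/Q) = (-219.362)(5/1290.366).

-0.850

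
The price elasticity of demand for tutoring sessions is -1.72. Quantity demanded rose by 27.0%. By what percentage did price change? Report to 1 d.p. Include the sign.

%ΔP ≈ %ΔQ / ε = (27.0%)/(-1.72) = -15.70%.

-15.7%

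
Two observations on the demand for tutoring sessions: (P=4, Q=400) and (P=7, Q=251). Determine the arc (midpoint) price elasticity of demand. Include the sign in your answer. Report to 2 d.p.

-0.84

ΔQ = 251 − 400 = -149; ΔP = 7 − 4 = 3.
Midpoints: P̄ = 5.50, Q̄ = 325.5.
ε = (ΔQ/ΔP)(P̄/Q̄) = (-149/3)(5.50/325.5).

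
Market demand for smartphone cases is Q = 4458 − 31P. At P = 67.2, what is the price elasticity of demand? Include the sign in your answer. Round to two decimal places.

-0.88

At P = 67.2, Q = 2374.800.
dQ/dP = −31.
ε = (dQ/dP)(P/Q) = (-31)(67.2/2374.800).
|ε| < 1, so demand is inelastic at this price.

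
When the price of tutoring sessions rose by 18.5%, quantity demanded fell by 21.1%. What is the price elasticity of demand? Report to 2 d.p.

ε = %ΔQ / %ΔP = (-21.1)/(18.5) = -1.141.

-1.14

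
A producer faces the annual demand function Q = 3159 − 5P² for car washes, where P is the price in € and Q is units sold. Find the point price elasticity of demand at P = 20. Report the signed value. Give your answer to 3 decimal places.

At P = 20, Q = 1159.
dQ/dP = −10P = -200.
ε = (dQ/dP)(P/Q) = (-200)(20/1159).
|ε| > 1, so demand is elastic at this price.

-3.451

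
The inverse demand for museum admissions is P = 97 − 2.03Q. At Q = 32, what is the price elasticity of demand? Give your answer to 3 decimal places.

-0.493

At Q = 32, P = 97 − 2.03(32) = 32.04.
dP/dQ = −2.03, so dQ/dP = 1/(−2.03) = -0.493.
ε = (dQ/dP)(P/Q) = (-0.493)(32.04/32).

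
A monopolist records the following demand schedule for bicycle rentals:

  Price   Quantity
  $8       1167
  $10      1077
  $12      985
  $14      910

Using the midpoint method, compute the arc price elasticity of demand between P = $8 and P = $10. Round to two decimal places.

-0.36

At P = 8, Q = 1167; at P = 10, Q = 1077.
ΔQ = -90, ΔP = 2. Midpoints: P̄ = 9.00, Q̄ = 1122.0.
ε = (ΔQ/ΔP)(P̄/Q̄) = (-90/2)(9.00/1122.0).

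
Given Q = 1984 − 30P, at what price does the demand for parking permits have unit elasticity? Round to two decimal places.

For linear demand Q = a − bP, ε = −bP/(a − bP). |ε| = 1 when bP = a − bP, i.e. P = a/(2b).
P = 1984/(2·30) = 1984/60 = 33.0667.

33.07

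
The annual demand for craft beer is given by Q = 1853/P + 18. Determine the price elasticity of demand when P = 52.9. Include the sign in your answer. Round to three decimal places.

At P = 52.9, Q = 53.028.
dQ/dP = −1853/P² = -0.662.
ε = (dQ/dP)(P/Q) = (-0.662)(52.9/53.028).

-0.661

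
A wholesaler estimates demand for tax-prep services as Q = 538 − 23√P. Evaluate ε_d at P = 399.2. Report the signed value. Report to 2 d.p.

-2.93

At P = 399.2, Q = 78.460.
dQ/dP = −23/(2√P) = -0.576.
ε = (dQ/dP)(P/Q) = (-0.576)(399.2/78.460).
|ε| > 1, so demand is elastic at this price.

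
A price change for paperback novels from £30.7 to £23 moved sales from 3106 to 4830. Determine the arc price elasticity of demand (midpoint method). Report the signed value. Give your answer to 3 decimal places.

-1.515

ΔQ = 4830 − 3106 = 1724; ΔP = 23 − 30.7 = -7.7.
Midpoints: P̄ = 26.85, Q̄ = 3968.0.
ε = (ΔQ/ΔP)(P̄/Q̄) = (1724/-7.7)(26.85/3968.0).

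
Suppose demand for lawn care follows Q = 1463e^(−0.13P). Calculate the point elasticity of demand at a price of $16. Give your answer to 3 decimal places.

-2.080

At P = 16, Q = 182.773.
dQ/dP = −0.13·1463e^(−0.13P) = −0.13Q = -23.760.
ε = (dQ/dP)(P/Q) = (-23.760)(16/182.773).
|ε| > 1, so demand is elastic at this price.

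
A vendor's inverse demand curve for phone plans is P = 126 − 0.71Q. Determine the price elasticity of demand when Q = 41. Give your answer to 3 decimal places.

-3.328

At Q = 41, P = 126 − 0.71(41) = 96.89.
dP/dQ = −0.71, so dQ/dP = 1/(−0.71) = -1.408.
ε = (dQ/dP)(P/Q) = (-1.408)(96.89/41).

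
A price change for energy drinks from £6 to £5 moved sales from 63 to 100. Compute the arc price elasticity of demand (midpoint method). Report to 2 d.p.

ΔQ = 100 − 63 = 37; ΔP = 5 − 6 = -1.
Midpoints: P̄ = 5.50, Q̄ = 81.5.
ε = (ΔQ/ΔP)(P̄/Q̄) = (37/-1)(5.50/81.5).

-2.50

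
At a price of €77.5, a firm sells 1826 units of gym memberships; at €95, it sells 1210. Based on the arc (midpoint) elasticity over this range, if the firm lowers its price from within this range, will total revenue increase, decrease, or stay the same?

increase

Arc ε = (-616/17.5)(86.25/1518.0) ≈ -2.000.
|ε| = 2.00 > 1, so demand is elastic. A price cut therefore raises total revenue.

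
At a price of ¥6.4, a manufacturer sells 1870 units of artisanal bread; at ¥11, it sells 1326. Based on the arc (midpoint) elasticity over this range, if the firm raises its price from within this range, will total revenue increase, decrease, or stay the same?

Arc ε = (-544/4.6)(8.70/1598.0) ≈ -0.644.
|ε| = 0.64 < 1, so demand is inelastic. A price rise therefore raises total revenue.

increase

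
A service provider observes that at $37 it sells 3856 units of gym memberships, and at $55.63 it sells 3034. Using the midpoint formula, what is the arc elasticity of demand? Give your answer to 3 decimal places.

ΔQ = 3034 − 3856 = -822; ΔP = 55.63 − 37 = 18.63.
Midpoints: P̄ = 46.31, Q̄ = 3445.0.
ε = (ΔQ/ΔP)(P̄/Q̄) = (-822/18.63)(46.31/3445.0).

-0.593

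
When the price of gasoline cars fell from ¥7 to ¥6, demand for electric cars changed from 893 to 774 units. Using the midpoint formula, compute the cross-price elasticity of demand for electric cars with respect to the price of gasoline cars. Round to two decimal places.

0.93

ΔQ_x = 774 − 893 = -119; ΔP_y = 6 − 7 = -1.
Midpoints: P̄_y = 6.50, Q̄_x = 833.5.
ε_xy = (ΔQ_x/ΔP_y)(P̄_y/Q̄_x) = (-119/-1)(6.50/833.5).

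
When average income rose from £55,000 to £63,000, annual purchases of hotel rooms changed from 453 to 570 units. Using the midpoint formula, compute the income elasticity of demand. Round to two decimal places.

ΔQ = 117, ΔI = 8000. Midpoints: Ī = 59,000, Q̄ = 511.5.
ε_I = (ΔQ/ΔI)(Ī/Q̄) = (117/8000)(59000/511.5).
ε_I > 0, so the good is normal.

1.69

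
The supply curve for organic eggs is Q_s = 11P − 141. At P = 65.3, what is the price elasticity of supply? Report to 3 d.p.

At P = 65.3, Q_s = 577.30.
dQ_s/dP = 11.
ε_s = (dQ_s/dP)(P/Q_s) = (11)(65.3/577.30).

1.244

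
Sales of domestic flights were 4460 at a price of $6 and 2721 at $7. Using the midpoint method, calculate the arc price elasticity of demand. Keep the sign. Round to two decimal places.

ΔQ = 2721 − 4460 = -1739; ΔP = 7 − 6 = 1.
Midpoints: P̄ = 6.50, Q̄ = 3590.5.
ε = (ΔQ/ΔP)(P̄/Q̄) = (-1739/1)(6.50/3590.5).

-3.15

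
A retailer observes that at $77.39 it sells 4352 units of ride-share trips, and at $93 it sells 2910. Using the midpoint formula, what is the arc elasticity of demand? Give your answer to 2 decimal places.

-2.17

ΔQ = 2910 − 4352 = -1442; ΔP = 93 − 77.39 = 15.61.
Midpoints: P̄ = 85.19, Q̄ = 3631.0.
ε = (ΔQ/ΔP)(P̄/Q̄) = (-1442/15.61)(85.19/3631.0).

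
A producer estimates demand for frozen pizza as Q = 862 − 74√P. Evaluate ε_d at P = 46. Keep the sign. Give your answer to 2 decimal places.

At P = 46, Q = 360.108.
dQ/dP = −74/(2√P) = -5.455.
ε = (dQ/dP)(P/Q) = (-5.455)(46/360.108).

-0.70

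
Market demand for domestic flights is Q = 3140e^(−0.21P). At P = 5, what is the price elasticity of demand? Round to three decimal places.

At P = 5, Q = 1098.805.
dQ/dP = −0.21·3140e^(−0.21P) = −0.21Q = -230.749.
ε = (dQ/dP)(P/Q) = (-230.749)(5/1098.805).

-1.050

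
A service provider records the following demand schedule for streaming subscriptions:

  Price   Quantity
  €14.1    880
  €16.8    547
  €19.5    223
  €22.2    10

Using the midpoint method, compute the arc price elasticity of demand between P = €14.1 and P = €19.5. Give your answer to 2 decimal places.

At P = 14.1, Q = 880; at P = 19.5, Q = 223.
ΔQ = -657, ΔP = 5.4. Midpoints: P̄ = 16.80, Q̄ = 551.5.
ε = (ΔQ/ΔP)(P̄/Q̄) = (-657/5.4)(16.80/551.5).

-3.71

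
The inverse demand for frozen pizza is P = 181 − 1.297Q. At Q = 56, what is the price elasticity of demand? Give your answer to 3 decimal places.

At Q = 56, P = 181 − 1.297(56) = 108.37.
dP/dQ = −1.297, so dQ/dP = 1/(−1.297) = -0.771.
ε = (dQ/dP)(P/Q) = (-0.771)(108.37/56).

-1.492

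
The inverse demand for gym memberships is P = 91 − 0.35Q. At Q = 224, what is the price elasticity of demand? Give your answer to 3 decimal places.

-0.161

At Q = 224, P = 91 − 0.35(224) = 12.60.
dP/dQ = −0.35, so dQ/dP = 1/(−0.35) = -2.857.
ε = (dQ/dP)(P/Q) = (-2.857)(12.60/224).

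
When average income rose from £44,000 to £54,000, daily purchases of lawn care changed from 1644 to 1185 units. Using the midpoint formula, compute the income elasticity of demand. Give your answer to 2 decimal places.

ΔQ = -459, ΔI = 10000. Midpoints: Ī = 49,000, Q̄ = 1414.5.
ε_I = (ΔQ/ΔI)(Ī/Q̄) = (-459/10000)(49000/1414.5).

-1.59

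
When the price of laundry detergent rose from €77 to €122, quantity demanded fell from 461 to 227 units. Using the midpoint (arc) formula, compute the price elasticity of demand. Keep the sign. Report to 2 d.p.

-1.50

ΔQ = 227 − 461 = -234; ΔP = 122 − 77 = 45.
Midpoints: P̄ = 99.50, Q̄ = 344.0.
ε = (ΔQ/ΔP)(P̄/Q̄) = (-234/45)(99.50/344.0).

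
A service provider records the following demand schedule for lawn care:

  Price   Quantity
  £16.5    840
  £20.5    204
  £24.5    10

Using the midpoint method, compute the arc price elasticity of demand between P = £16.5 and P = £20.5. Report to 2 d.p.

-5.64

At P = 16.5, Q = 840; at P = 20.5, Q = 204.
ΔQ = -636, ΔP = 4.0. Midpoints: P̄ = 18.50, Q̄ = 522.0.
ε = (ΔQ/ΔP)(P̄/Q̄) = (-636/4.0)(18.50/522.0).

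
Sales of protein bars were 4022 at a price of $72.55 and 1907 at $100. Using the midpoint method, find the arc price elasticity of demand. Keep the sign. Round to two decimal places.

ΔQ = 1907 − 4022 = -2115; ΔP = 100 − 72.55 = 27.45.
Midpoints: P̄ = 86.28, Q̄ = 2964.5.
ε = (ΔQ/ΔP)(P̄/Q̄) = (-2115/27.45)(86.28/2964.5).

-2.24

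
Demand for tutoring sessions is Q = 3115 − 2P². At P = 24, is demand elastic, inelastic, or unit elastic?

Q = 1963, dQ/dP = -96.
ε = (dQ/dP)(P/Q) ≈ -1.174.
|ε| = 1.17 > 1.

elastic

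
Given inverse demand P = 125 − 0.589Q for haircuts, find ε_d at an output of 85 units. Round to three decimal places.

-1.497

At Q = 85, P = 125 − 0.589(85) = 74.94.
dP/dQ = −0.589, so dQ/dP = 1/(−0.589) = -1.698.
ε = (dQ/dP)(P/Q) = (-1.698)(74.94/85).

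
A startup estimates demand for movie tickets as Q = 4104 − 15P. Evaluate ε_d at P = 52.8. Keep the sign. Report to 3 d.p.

-0.239

At P = 52.8, Q = 3312.
dQ/dP = −15.
ε = (dQ/dP)(P/Q) = (-15)(52.8/3312).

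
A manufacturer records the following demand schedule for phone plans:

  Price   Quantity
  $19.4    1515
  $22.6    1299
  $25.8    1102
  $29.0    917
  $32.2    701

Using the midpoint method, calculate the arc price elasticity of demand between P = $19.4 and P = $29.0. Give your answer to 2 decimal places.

-1.24

At P = 19.4, Q = 1515; at P = 29.0, Q = 917.
ΔQ = -598, ΔP = 9.6. Midpoints: P̄ = 24.20, Q̄ = 1216.0.
ε = (ΔQ/ΔP)(P̄/Q̄) = (-598/9.6)(24.20/1216.0).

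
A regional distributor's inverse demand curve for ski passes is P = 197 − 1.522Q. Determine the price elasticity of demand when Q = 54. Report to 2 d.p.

-1.40

At Q = 54, P = 197 − 1.522(54) = 114.81.
dP/dQ = −1.522, so dQ/dP = 1/(−1.522) = -0.657.
ε = (dQ/dP)(P/Q) = (-0.657)(114.81/54).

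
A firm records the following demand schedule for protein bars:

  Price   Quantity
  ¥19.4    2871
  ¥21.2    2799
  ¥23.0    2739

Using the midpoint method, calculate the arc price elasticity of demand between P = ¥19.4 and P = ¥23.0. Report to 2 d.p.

-0.28

At P = 19.4, Q = 2871; at P = 23.0, Q = 2739.
ΔQ = -132, ΔP = 3.6. Midpoints: P̄ = 21.20, Q̄ = 2805.0.
ε = (ΔQ/ΔP)(P̄/Q̄) = (-132/3.6)(21.20/2805.0).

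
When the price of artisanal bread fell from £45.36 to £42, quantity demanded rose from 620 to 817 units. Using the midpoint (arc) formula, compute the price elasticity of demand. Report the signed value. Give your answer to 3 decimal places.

-3.564

ΔQ = 817 − 620 = 197; ΔP = 42 − 45.36 = -3.36.
Midpoints: P̄ = 43.68, Q̄ = 718.5.
ε = (ΔQ/ΔP)(P̄/Q̄) = (197/-3.36)(43.68/718.5).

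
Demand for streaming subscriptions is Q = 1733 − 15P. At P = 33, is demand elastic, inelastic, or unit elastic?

Q = 1238, dQ/dP = -15.
ε = (dQ/dP)(P/Q) ≈ -0.400.
|ε| = 0.40 < 1.

inelastic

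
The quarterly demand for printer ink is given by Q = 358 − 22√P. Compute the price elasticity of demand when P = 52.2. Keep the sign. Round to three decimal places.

At P = 52.2, Q = 199.051.
dQ/dP = −22/(2√P) = -1.523.
ε = (dQ/dP)(P/Q) = (-1.523)(52.2/199.051).
|ε| < 1, so demand is inelastic at this price.

-0.399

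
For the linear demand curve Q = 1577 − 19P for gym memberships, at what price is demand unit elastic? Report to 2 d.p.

41.50

For linear demand Q = a − bP, ε = −bP/(a − bP). |ε| = 1 when bP = a − bP, i.e. P = a/(2b).
P = 1577/(2·19) = 1577/38 = 41.5000.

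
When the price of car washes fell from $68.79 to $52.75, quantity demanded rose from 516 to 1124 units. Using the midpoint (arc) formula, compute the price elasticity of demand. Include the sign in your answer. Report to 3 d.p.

ΔQ = 1124 − 516 = 608; ΔP = 52.75 − 68.79 = -16.04.
Midpoints: P̄ = 60.77, Q̄ = 820.0.
ε = (ΔQ/ΔP)(P̄/Q̄) = (608/-16.04)(60.77/820.0).

-2.809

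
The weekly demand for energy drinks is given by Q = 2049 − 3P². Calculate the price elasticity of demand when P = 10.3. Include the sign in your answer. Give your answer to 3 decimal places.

At P = 10.3, Q = 1730.730.
dQ/dP = −6P = -61.800.
ε = (dQ/dP)(P/Q) = (-61.800)(10.3/1730.730).

-0.368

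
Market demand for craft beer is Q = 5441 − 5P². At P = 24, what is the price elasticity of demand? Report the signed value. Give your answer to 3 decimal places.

-2.249

At P = 24, Q = 2561.
dQ/dP = −10P = -240.
ε = (dQ/dP)(P/Q) = (-240)(24/2561).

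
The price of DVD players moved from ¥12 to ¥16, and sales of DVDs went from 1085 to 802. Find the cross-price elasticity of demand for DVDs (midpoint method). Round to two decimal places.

-1.05

ΔQ_x = 802 − 1085 = -283; ΔP_y = 16 − 12 = 4.
Midpoints: P̄_y = 14.00, Q̄_x = 943.5.
ε_xy = (ΔQ_x/ΔP_y)(P̄_y/Q̄_x) = (-283/4)(14.00/943.5).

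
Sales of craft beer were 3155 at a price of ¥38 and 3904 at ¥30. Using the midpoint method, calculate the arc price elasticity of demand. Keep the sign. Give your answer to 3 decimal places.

-0.902

ΔQ = 3904 − 3155 = 749; ΔP = 30 − 38 = -8.
Midpoints: P̄ = 34.00, Q̄ = 3529.5.
ε = (ΔQ/ΔP)(P̄/Q̄) = (749/-8)(34.00/3529.5).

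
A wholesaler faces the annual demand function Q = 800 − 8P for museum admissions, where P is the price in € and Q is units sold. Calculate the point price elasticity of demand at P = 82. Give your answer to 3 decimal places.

At P = 82, Q = 144.
dQ/dP = −8.
ε = (dQ/dP)(P/Q) = (-8)(82/144).

-4.556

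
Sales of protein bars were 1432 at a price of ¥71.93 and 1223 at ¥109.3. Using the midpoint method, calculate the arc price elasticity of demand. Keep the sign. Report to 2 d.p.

-0.38

ΔQ = 1223 − 1432 = -209; ΔP = 109.3 − 71.93 = 37.37.
Midpoints: P̄ = 90.62, Q̄ = 1327.5.
ε = (ΔQ/ΔP)(P̄/Q̄) = (-209/37.37)(90.62/1327.5).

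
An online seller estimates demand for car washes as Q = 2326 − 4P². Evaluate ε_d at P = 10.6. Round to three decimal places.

At P = 10.6, Q = 1876.560.
dQ/dP = −8P = -84.800.
ε = (dQ/dP)(P/Q) = (-84.800)(10.6/1876.560).

-0.479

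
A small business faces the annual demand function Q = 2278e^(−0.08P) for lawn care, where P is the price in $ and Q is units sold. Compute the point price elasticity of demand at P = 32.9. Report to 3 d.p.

-2.632

At P = 32.9, Q = 163.867.
dQ/dP = −0.08·2278e^(−0.08P) = −0.08Q = -13.109.
ε = (dQ/dP)(P/Q) = (-13.109)(32.9/163.867).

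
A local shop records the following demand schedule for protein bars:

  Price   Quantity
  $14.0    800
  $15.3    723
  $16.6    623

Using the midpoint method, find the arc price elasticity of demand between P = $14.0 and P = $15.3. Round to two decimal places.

-1.14

At P = 14.0, Q = 800; at P = 15.3, Q = 723.
ΔQ = -77, ΔP = 1.3. Midpoints: P̄ = 14.65, Q̄ = 761.5.
ε = (ΔQ/ΔP)(P̄/Q̄) = (-77/1.3)(14.65/761.5).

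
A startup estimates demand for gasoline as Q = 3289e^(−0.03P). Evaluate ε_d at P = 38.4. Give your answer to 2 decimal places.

-1.15

At P = 38.4, Q = 1039.338.
dQ/dP = −0.03·3289e^(−0.03P) = −0.03Q = -31.180.
ε = (dQ/dP)(P/Q) = (-31.180)(38.4/1039.338).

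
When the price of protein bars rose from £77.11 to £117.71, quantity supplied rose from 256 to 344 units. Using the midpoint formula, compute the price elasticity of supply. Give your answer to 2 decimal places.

ΔQ = 344 − 256 = 88; ΔP = 117.71 − 77.11 = 40.6.
Midpoints: P̄ = 97.41, Q̄ = 300.0.
ε_s = (ΔQ/ΔP)(P̄/Q̄) = (88/40.6)(97.41/300.0).

0.70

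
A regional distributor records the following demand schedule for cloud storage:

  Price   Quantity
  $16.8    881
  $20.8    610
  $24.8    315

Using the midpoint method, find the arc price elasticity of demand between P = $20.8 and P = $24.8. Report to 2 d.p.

At P = 20.8, Q = 610; at P = 24.8, Q = 315.
ΔQ = -295, ΔP = 4.0. Midpoints: P̄ = 22.80, Q̄ = 462.5.
ε = (ΔQ/ΔP)(P̄/Q̄) = (-295/4.0)(22.80/462.5).

-3.64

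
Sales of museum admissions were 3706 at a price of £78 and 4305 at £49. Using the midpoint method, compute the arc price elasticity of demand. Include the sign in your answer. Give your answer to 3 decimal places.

-0.327

ΔQ = 4305 − 3706 = 599; ΔP = 49 − 78 = -29.
Midpoints: P̄ = 63.50, Q̄ = 4005.5.
ε = (ΔQ/ΔP)(P̄/Q̄) = (599/-29)(63.50/4005.5).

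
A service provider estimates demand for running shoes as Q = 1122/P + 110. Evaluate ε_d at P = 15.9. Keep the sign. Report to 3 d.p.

At P = 15.9, Q = 180.566.
dQ/dP = −1122/P² = -4.438.
ε = (dQ/dP)(P/Q) = (-4.438)(15.9/180.566).

-0.391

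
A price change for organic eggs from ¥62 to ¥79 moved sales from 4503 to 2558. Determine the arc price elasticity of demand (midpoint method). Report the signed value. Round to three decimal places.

ΔQ = 2558 − 4503 = -1945; ΔP = 79 − 62 = 17.
Midpoints: P̄ = 70.50, Q̄ = 3530.5.
ε = (ΔQ/ΔP)(P̄/Q̄) = (-1945/17)(70.50/3530.5).

-2.285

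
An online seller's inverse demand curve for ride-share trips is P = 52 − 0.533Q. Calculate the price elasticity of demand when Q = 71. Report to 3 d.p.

At Q = 71, P = 52 − 0.533(71) = 14.16.
dP/dQ = −0.533, so dQ/dP = 1/(−0.533) = -1.876.
ε = (dQ/dP)(P/Q) = (-1.876)(14.16/71).

-0.374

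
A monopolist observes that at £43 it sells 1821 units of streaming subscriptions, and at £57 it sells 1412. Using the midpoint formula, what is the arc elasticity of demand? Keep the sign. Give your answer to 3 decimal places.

-0.904

ΔQ = 1412 − 1821 = -409; ΔP = 57 − 43 = 14.
Midpoints: P̄ = 50.00, Q̄ = 1616.5.
ε = (ΔQ/ΔP)(P̄/Q̄) = (-409/14)(50.00/1616.5).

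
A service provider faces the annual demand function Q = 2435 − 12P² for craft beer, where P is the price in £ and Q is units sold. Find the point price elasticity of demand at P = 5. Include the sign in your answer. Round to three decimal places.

-0.281

At P = 5, Q = 2135.
dQ/dP = −24P = -120.
ε = (dQ/dP)(P/Q) = (-120)(5/2135).
|ε| < 1, so demand is inelastic at this price.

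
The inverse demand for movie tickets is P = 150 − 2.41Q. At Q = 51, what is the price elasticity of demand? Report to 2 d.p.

-0.22

At Q = 51, P = 150 − 2.41(51) = 27.09.
dP/dQ = −2.41, so dQ/dP = 1/(−2.41) = -0.415.
ε = (dQ/dP)(P/Q) = (-0.415)(27.09/51).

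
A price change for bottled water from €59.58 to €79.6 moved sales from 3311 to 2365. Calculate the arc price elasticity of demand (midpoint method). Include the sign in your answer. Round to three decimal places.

-1.159

ΔQ = 2365 − 3311 = -946; ΔP = 79.6 − 59.58 = 20.02.
Midpoints: P̄ = 69.59, Q̄ = 2838.0.
ε = (ΔQ/ΔP)(P̄/Q̄) = (-946/20.02)(69.59/2838.0).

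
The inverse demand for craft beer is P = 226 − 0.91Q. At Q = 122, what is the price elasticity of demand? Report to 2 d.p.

-1.04

At Q = 122, P = 226 − 0.91(122) = 114.98.
dP/dQ = −0.91, so dQ/dP = 1/(−0.91) = -1.099.
ε = (dQ/dP)(P/Q) = (-1.099)(114.98/122).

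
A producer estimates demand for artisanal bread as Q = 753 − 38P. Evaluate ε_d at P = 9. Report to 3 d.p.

At P = 9, Q = 411.
dQ/dP = −38.
ε = (dQ/dP)(P/Q) = (-38)(9/411).
|ε| < 1, so demand is inelastic at this price.

-0.832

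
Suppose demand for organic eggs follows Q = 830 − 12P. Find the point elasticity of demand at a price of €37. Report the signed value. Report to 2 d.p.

-1.15

At P = 37, Q = 386.
dQ/dP = −12.
ε = (dQ/dP)(P/Q) = (-12)(37/386).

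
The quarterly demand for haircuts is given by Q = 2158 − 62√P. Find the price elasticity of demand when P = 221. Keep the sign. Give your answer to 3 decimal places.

-0.373

At P = 221, Q = 1236.304.
dQ/dP = −62/(2√P) = -2.085.
ε = (dQ/dP)(P/Q) = (-2.085)(221/1236.304).
|ε| < 1, so demand is inelastic at this price.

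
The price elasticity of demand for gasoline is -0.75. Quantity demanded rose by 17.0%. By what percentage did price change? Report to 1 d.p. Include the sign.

-22.7%

%ΔP ≈ %ΔQ / ε = (17.0%)/(-0.75) = -22.67%.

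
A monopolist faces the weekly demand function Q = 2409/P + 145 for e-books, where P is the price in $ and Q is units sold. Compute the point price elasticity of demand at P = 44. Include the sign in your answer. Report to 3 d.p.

-0.274

At P = 44, Q = 199.750.
dQ/dP = −2409/P² = -1.244.
ε = (dQ/dP)(P/Q) = (-1.244)(44/199.750).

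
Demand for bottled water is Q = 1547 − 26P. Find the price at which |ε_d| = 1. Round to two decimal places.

29.75

For linear demand Q = a − bP, ε = −bP/(a − bP). |ε| = 1 when bP = a − bP, i.e. P = a/(2b).
P = 1547/(2·26) = 1547/52 = 29.7500.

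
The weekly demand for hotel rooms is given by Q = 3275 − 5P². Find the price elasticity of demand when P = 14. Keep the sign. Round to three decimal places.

-0.854

At P = 14, Q = 2295.
dQ/dP = −10P = -140.
ε = (dQ/dP)(P/Q) = (-140)(14/2295).
|ε| < 1, so demand is inelastic at this price.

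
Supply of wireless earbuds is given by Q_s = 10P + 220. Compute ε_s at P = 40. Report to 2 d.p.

0.65

At P = 40, Q_s = 620.
dQ_s/dP = 10.
ε_s = (dQ_s/dP)(P/Q_s) = (10)(40/620).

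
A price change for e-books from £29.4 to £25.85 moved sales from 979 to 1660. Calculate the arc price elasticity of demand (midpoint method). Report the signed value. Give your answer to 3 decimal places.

-4.016

ΔQ = 1660 − 979 = 681; ΔP = 25.85 − 29.4 = -3.55.
Midpoints: P̄ = 27.62, Q̄ = 1319.5.
ε = (ΔQ/ΔP)(P̄/Q̄) = (681/-3.55)(27.62/1319.5).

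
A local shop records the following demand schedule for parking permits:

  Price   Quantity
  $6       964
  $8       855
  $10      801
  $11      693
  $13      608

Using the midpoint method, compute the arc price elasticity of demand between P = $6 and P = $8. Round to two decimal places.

At P = 6, Q = 964; at P = 8, Q = 855.
ΔQ = -109, ΔP = 2. Midpoints: P̄ = 7.00, Q̄ = 909.5.
ε = (ΔQ/ΔP)(P̄/Q̄) = (-109/2)(7.00/909.5).

-0.42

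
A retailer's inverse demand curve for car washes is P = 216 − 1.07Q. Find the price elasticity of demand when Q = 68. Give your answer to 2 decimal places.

At Q = 68, P = 216 − 1.07(68) = 143.24.
dP/dQ = −1.07, so dQ/dP = 1/(−1.07) = -0.935.
ε = (dQ/dP)(P/Q) = (-0.935)(143.24/68).

-1.97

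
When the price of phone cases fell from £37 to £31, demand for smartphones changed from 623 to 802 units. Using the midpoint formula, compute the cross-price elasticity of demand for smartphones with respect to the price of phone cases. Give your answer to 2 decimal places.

ΔQ_x = 802 − 623 = 179; ΔP_y = 31 − 37 = -6.
Midpoints: P̄_y = 34.00, Q̄_x = 712.5.
ε_xy = (ΔQ_x/ΔP_y)(P̄_y/Q̄_x) = (179/-6)(34.00/712.5).
ε_xy < 0, so the goods are complements.

-1.42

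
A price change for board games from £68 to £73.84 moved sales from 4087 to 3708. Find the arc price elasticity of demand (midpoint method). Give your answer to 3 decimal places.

ΔQ = 3708 − 4087 = -379; ΔP = 73.84 − 68 = 5.84.
Midpoints: P̄ = 70.92, Q̄ = 3897.5.
ε = (ΔQ/ΔP)(P̄/Q̄) = (-379/5.84)(70.92/3897.5).

-1.181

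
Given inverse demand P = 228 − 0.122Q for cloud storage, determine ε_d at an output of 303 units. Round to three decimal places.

At Q = 303, P = 228 − 0.122(303) = 191.03.
dP/dQ = −0.122, so dQ/dP = 1/(−0.122) = -8.197.
ε = (dQ/dP)(P/Q) = (-8.197)(191.03/303).

-5.168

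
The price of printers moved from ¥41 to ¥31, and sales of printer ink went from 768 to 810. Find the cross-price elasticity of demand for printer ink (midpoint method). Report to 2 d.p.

-0.19

ΔQ_x = 810 − 768 = 42; ΔP_y = 31 − 41 = -10.
Midpoints: P̄_y = 36.00, Q̄_x = 789.0.
ε_xy = (ΔQ_x/ΔP_y)(P̄_y/Q̄_x) = (42/-10)(36.00/789.0).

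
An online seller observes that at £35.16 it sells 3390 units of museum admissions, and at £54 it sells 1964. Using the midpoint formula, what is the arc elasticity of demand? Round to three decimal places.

-1.260

ΔQ = 1964 − 3390 = -1426; ΔP = 54 − 35.16 = 18.84.
Midpoints: P̄ = 44.58, Q̄ = 2677.0.
ε = (ΔQ/ΔP)(P̄/Q̄) = (-1426/18.84)(44.58/2677.0).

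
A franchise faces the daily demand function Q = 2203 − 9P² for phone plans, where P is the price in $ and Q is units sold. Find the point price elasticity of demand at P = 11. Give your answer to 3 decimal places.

At P = 11, Q = 1114.
dQ/dP = −18P = -198.
ε = (dQ/dP)(P/Q) = (-198)(11/1114).

-1.955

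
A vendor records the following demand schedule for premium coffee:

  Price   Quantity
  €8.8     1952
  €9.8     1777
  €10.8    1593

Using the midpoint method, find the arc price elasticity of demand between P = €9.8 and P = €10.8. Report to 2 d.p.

-1.12

At P = 9.8, Q = 1777; at P = 10.8, Q = 1593.
ΔQ = -184, ΔP = 1.0. Midpoints: P̄ = 10.30, Q̄ = 1685.0.
ε = (ΔQ/ΔP)(P̄/Q̄) = (-184/1.0)(10.30/1685.0).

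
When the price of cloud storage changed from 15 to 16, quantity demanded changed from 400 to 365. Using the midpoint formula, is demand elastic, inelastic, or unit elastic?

elastic

Arc ε ≈ -1.418.
|ε| = 1.42 > 1.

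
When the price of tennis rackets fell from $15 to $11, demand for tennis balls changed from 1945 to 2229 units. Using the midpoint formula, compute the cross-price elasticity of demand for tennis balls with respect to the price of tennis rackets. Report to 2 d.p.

-0.44

ΔQ_x = 2229 − 1945 = 284; ΔP_y = 11 − 15 = -4.
Midpoints: P̄_y = 13.00, Q̄_x = 2087.0.
ε_xy = (ΔQ_x/ΔP_y)(P̄_y/Q̄_x) = (284/-4)(13.00/2087.0).
ε_xy < 0, so the goods are complements.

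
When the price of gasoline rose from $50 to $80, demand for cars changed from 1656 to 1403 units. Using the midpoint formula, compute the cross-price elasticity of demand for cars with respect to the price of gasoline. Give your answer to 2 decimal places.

-0.36

ΔQ_x = 1403 − 1656 = -253; ΔP_y = 80 − 50 = 30.
Midpoints: P̄_y = 65.00, Q̄_x = 1529.5.
ε_xy = (ΔQ_x/ΔP_y)(P̄_y/Q̄_x) = (-253/30)(65.00/1529.5).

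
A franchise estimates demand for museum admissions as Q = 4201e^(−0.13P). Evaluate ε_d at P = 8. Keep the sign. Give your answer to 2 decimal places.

At P = 8, Q = 1484.863.
dQ/dP = −0.13·4201e^(−0.13P) = −0.13Q = -193.032.
ε = (dQ/dP)(P/Q) = (-193.032)(8/1484.863).

-1.04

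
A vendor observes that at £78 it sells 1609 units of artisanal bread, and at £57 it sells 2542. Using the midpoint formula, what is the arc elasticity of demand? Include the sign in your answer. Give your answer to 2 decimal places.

ΔQ = 2542 − 1609 = 933; ΔP = 57 − 78 = -21.
Midpoints: P̄ = 67.50, Q̄ = 2075.5.
ε = (ΔQ/ΔP)(P̄/Q̄) = (933/-21)(67.50/2075.5).

-1.44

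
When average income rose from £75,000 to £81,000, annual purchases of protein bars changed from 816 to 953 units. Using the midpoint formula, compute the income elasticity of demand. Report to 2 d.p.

2.01

ΔQ = 137, ΔI = 6000. Midpoints: Ī = 78,000, Q̄ = 884.5.
ε_I = (ΔQ/ΔI)(Ī/Q̄) = (137/6000)(78000/884.5).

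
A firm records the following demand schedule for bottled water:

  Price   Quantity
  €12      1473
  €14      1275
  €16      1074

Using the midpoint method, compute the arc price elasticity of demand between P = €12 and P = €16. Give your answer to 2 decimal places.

-1.10

At P = 12, Q = 1473; at P = 16, Q = 1074.
ΔQ = -399, ΔP = 4. Midpoints: P̄ = 14.00, Q̄ = 1273.5.
ε = (ΔQ/ΔP)(P̄/Q̄) = (-399/4)(14.00/1273.5).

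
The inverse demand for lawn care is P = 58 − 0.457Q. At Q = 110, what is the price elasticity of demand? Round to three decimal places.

-0.154

At Q = 110, P = 58 − 0.457(110) = 7.73.
dP/dQ = −0.457, so dQ/dP = 1/(−0.457) = -2.188.
ε = (dQ/dP)(P/Q) = (-2.188)(7.73/110).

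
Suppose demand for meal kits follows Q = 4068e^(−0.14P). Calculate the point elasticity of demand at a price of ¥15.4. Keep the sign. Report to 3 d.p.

-2.156

At P = 15.4, Q = 471.023.
dQ/dP = −0.14·4068e^(−0.14P) = −0.14Q = -65.943.
ε = (dQ/dP)(P/Q) = (-65.943)(15.4/471.023).
|ε| > 1, so demand is elastic at this price.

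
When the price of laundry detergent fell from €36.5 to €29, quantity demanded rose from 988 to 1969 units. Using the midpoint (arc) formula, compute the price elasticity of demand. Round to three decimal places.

-2.897

ΔQ = 1969 − 988 = 981; ΔP = 29 − 36.5 = -7.5.
Midpoints: P̄ = 32.75, Q̄ = 1478.5.
ε = (ΔQ/ΔP)(P̄/Q̄) = (981/-7.5)(32.75/1478.5).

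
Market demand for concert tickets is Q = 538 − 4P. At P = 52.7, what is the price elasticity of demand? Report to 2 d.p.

At P = 52.7, Q = 327.200.
dQ/dP = −4.
ε = (dQ/dP)(P/Q) = (-4)(52.7/327.200).
|ε| < 1, so demand is inelastic at this price.

-0.64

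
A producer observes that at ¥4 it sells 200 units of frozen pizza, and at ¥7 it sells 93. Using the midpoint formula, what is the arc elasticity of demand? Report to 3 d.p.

-1.339

ΔQ = 93 − 200 = -107; ΔP = 7 − 4 = 3.
Midpoints: P̄ = 5.50, Q̄ = 146.5.
ε = (ΔQ/ΔP)(P̄/Q̄) = (-107/3)(5.50/146.5).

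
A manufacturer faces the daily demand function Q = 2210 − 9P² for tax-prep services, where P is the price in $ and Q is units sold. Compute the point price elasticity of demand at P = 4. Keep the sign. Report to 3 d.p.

At P = 4, Q = 2066.
dQ/dP = −18P = -72.
ε = (dQ/dP)(P/Q) = (-72)(4/2066).
|ε| < 1, so demand is inelastic at this price.

-0.139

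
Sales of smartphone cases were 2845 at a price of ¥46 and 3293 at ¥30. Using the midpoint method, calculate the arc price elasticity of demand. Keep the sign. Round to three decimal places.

ΔQ = 3293 − 2845 = 448; ΔP = 30 − 46 = -16.
Midpoints: P̄ = 38.00, Q̄ = 3069.0.
ε = (ΔQ/ΔP)(P̄/Q̄) = (448/-16)(38.00/3069.0).

-0.347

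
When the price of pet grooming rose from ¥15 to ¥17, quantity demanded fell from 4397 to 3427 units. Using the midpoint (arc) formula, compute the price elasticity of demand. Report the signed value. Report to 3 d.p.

-1.984

ΔQ = 3427 − 4397 = -970; ΔP = 17 − 15 = 2.
Midpoints: P̄ = 16.00, Q̄ = 3912.0.
ε = (ΔQ/ΔP)(P̄/Q̄) = (-970/2)(16.00/3912.0).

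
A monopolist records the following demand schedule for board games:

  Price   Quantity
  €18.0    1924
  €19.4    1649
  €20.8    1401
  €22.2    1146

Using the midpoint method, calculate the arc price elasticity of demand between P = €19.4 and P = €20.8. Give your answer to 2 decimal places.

-2.33

At P = 19.4, Q = 1649; at P = 20.8, Q = 1401.
ΔQ = -248, ΔP = 1.4. Midpoints: P̄ = 20.10, Q̄ = 1525.0.
ε = (ΔQ/ΔP)(P̄/Q̄) = (-248/1.4)(20.10/1525.0).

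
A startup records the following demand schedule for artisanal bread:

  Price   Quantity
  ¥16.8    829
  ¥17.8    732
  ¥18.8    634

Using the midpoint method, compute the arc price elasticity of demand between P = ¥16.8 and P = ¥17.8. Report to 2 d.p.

At P = 16.8, Q = 829; at P = 17.8, Q = 732.
ΔQ = -97, ΔP = 1.0. Midpoints: P̄ = 17.30, Q̄ = 780.5.
ε = (ΔQ/ΔP)(P̄/Q̄) = (-97/1.0)(17.30/780.5).

-2.15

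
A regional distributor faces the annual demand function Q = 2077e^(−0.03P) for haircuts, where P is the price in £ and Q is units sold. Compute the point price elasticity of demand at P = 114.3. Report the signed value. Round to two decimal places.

At P = 114.3, Q = 67.335.
dQ/dP = −0.03·2077e^(−0.03P) = −0.03Q = -2.020.
ε = (dQ/dP)(P/Q) = (-2.020)(114.3/67.335).
|ε| > 1, so demand is elastic at this price.

-3.43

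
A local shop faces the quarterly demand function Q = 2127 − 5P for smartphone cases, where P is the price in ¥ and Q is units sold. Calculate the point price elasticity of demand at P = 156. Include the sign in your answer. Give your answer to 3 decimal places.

At P = 156, Q = 1347.
dQ/dP = −5.
ε = (dQ/dP)(P/Q) = (-5)(156/1347).
|ε| < 1, so demand is inelastic at this price.

-0.579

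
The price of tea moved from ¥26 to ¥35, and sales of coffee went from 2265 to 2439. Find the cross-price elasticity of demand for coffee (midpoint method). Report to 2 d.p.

0.25

ΔQ_x = 2439 − 2265 = 174; ΔP_y = 35 − 26 = 9.
Midpoints: P̄_y = 30.50, Q̄_x = 2352.0.
ε_xy = (ΔQ_x/ΔP_y)(P̄_y/Q̄_x) = (174/9)(30.50/2352.0).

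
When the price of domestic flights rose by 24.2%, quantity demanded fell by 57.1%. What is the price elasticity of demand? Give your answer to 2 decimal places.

-2.36

ε = %ΔQ / %ΔP = (-57.1)/(24.2) = -2.360.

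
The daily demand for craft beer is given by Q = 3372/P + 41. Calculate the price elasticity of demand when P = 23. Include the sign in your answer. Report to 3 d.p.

-0.781

At P = 23, Q = 187.609.
dQ/dP = −3372/P² = -6.374.
ε = (dQ/dP)(P/Q) = (-6.374)(23/187.609).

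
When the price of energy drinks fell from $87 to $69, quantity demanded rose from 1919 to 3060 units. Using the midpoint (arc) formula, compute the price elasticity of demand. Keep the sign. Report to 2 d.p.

-1.99

ΔQ = 3060 − 1919 = 1141; ΔP = 69 − 87 = -18.
Midpoints: P̄ = 78.00, Q̄ = 2489.5.
ε = (ΔQ/ΔP)(P̄/Q̄) = (1141/-18)(78.00/2489.5).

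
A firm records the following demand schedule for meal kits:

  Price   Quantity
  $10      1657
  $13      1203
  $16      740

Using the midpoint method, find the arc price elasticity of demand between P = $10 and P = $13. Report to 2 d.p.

At P = 10, Q = 1657; at P = 13, Q = 1203.
ΔQ = -454, ΔP = 3. Midpoints: P̄ = 11.50, Q̄ = 1430.0.
ε = (ΔQ/ΔP)(P̄/Q̄) = (-454/3)(11.50/1430.0).

-1.22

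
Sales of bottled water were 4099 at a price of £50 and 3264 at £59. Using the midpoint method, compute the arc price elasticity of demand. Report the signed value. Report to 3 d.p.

-1.373

ΔQ = 3264 − 4099 = -835; ΔP = 59 − 50 = 9.
Midpoints: P̄ = 54.50, Q̄ = 3681.5.
ε = (ΔQ/ΔP)(P̄/Q̄) = (-835/9)(54.50/3681.5).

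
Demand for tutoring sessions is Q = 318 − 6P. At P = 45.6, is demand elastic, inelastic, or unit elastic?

Q = 44.400, dQ/dP = -6.
ε = (dQ/dP)(P/Q) ≈ -6.162.
|ε| = 6.16 > 1.

elastic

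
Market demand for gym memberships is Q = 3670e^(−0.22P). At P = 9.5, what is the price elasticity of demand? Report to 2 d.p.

-2.09

At P = 9.5, Q = 453.932.
dQ/dP = −0.22·3670e^(−0.22P) = −0.22Q = -99.865.
ε = (dQ/dP)(P/Q) = (-99.865)(9.5/453.932).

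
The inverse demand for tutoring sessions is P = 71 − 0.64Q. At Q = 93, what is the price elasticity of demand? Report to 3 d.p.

At Q = 93, P = 71 − 0.64(93) = 11.48.
dP/dQ = −0.64, so dQ/dP = 1/(−0.64) = -1.562.
ε = (dQ/dP)(P/Q) = (-1.562)(11.48/93).

-0.193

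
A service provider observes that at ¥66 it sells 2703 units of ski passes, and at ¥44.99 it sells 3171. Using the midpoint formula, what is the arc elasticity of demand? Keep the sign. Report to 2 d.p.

-0.42

ΔQ = 3171 − 2703 = 468; ΔP = 44.99 − 66 = -21.01.
Midpoints: P̄ = 55.50, Q̄ = 2937.0.
ε = (ΔQ/ΔP)(P̄/Q̄) = (468/-21.01)(55.50/2937.0).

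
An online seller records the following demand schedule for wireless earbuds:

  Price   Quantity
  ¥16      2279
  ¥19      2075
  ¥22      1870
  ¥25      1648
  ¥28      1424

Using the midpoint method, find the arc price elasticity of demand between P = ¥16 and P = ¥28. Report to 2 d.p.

-0.85

At P = 16, Q = 2279; at P = 28, Q = 1424.
ΔQ = -855, ΔP = 12. Midpoints: P̄ = 22.00, Q̄ = 1851.5.
ε = (ΔQ/ΔP)(P̄/Q̄) = (-855/12)(22.00/1851.5).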